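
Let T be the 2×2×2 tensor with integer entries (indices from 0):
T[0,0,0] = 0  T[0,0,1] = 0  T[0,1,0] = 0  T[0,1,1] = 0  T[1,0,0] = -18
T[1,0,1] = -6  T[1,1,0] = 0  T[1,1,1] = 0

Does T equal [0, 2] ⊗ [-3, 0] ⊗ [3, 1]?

Yes

Reconstruct entrywise from the claimed factors. For example, T[0,1,1] = 0 and Σₗ aₗ[0]bₗ[1]cₗ[1] = (0)·(0)·(1) = 0; checking all 8 entries, every one matches. The claim holds.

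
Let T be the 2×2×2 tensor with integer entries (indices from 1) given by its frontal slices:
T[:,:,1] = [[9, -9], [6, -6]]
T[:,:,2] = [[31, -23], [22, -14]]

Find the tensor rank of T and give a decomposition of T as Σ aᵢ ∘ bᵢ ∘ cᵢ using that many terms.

Lower bound: in the mode-1 unfolding of T (rows indexed by i, columns by (j,k)) the 2×2 minor on rows i ∈ {1, 2}, columns (j,k) ∈ {(1,1), (1,2)} is det [[9, 31], [6, 22]] = 12 ≠ 0, so that unfolding has rank ≥ 2 and hence rank(T) ≥ 2 (CP rank is at least every unfolding rank, though it can be larger).
Upper bound: with S_k = T[:,:,k], the two rank-1 terms a₁b₁ᵀ, a₂b₂ᵀ are the rank-1 members of the pencil x·S₁ + y·S₂.
det(x·S₁ + y·S₂) is 24·xy + 72·y² = 24·(x + 3·y)(y), vanishing at (x:y) = (3:-1) and (1:0).
M₁ = 3·S₁ − S₂ = [[-4, -4], [-4, -4]] = (-4)·(1, 1)(1, 1)ᵀ and M₂ = S₁ = [[9, -9], [6, -6]] = 3·(3, 2)(1, -1)ᵀ, so take a₁ = (1, 1), b₁ = (1, 1), a₂ = (3, 2), b₂ = (1, -1).
Each slice is an integer combination of E₁ = a₁b₁ᵀ and E₂ = a₂b₂ᵀ: S₁ = 3·E₂, S₂ = 4·E₁ + 9·E₂; reading off coefficients, c₁ = (0, 4) and c₂ = (3, 9).
Hence T = (1, 1) ∘ (1, 1) ∘ (0, 4) + (3, 2) ∘ (1, -1) ∘ (3, 9), so rank(T) ≤ 2.
These bounds meet, so rank(T) = 2.

rank(T) = 2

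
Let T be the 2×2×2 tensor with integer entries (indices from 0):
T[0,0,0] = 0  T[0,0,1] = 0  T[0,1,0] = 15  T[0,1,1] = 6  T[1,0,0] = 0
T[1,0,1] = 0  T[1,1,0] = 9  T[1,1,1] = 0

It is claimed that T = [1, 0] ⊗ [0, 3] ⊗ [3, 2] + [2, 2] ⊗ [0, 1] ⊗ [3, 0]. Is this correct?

No

Reconstruct entry (1,1,0) from the claimed factors: Σₗ aₗ[1]bₗ[1]cₗ[0] = (0)·(3)·(3) + (2)·(1)·(3) = 6, but T[1,1,0] = 9. The claim is false.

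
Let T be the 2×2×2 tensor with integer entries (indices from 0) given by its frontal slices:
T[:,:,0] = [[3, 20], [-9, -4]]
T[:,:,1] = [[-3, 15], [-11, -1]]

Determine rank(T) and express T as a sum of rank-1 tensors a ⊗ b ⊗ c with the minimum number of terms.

rank(T) = 2

Lower bound: the mode-1 unfolding of T (rows indexed by i, columns by (j,k) = (0,0), (0,1), (1,0), (1,1)) is [[3, -3, 20, 15], [-9, -11, -4, -1]].
There the 2×2 minor on rows i ∈ {0, 1}, columns (j,k) ∈ {(0,0), (0,1)} is det [[3, -3], [-9, -11]] = -60 ≠ 0, so this unfolding has rank ≥ 2; CP rank is at least every unfolding rank, so rank(T) ≥ 2. (Flattening ranks never certify an upper bound on CP rank; for that we must actually write T with 2 rank-1 terms.)
Upper bound — finding two terms. Write S_k = T[:,:,k] for the frontal slices: S₀ = [[3, 20], [-9, -4]], S₁ = [[-3, 15], [-11, -1]].
If T = a₁ ⊗ b₁ ⊗ c₁ + a₂ ⊗ b₂ ⊗ c₂ then each S_k = c₁[k]·a₁b₁ᵀ + c₂[k]·a₂b₂ᵀ. S₀ and S₁ are linearly independent, so a₁b₁ᵀ and a₂b₂ᵀ must span the same plane of matrices: they are the rank-1 matrices of the form x·S₀ + y·S₁.
det(x·S₀ + y·S₁) is 168·x² + 364·xy + 168·y² = 28·(2·x + 3·y)(3·x + 2·y), vanishing at (x:y) = (3:-2) and (2:-3).
M₁ = 3·S₀ − 2·S₁ = [[15, 30], [-5, -10]] = 5·(3, -1)(1, 2)ᵀ and M₂ = 2·S₀ − 3·S₁ = [[15, -5], [15, -5]] = 5·(1, 1)(3, -1)ᵀ, so take a₁ = (3, -1), b₁ = (1, 2), a₂ = (1, 1), b₂ = (3, -1).
Each slice is an integer combination of E₁ = a₁b₁ᵀ and E₂ = a₂b₂ᵀ: S₀ = 3·E₁ − 2·E₂, S₁ = 2·E₁ − 3·E₂; reading off coefficients, c₁ = (3, 2) and c₂ = (-2, -3).
Hence T = (3, -1) ⊗ (1, 2) ⊗ (3, 2) + (1, 1) ⊗ (3, -1) ⊗ (-2, -3), so rank(T) ≤ 2.
These bounds meet, so rank(T) = 2.
Check entry T[1,0,1] = -11: (-1)·(1)·(2) + (1)·(3)·(-3) = -11.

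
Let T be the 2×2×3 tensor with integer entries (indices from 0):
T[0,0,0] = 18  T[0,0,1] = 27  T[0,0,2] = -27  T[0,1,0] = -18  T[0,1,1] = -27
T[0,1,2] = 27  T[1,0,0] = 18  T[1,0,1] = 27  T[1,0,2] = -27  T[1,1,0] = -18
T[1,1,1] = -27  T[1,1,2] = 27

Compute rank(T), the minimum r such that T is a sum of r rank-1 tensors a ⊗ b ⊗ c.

Lower bound: T ≠ 0 (e.g. T[0,0,0] = 18), so rank(T) ≥ 1.
Upper bound: the mode-1 fibre T[:,0,0] = [18, 18] gives a = [1, 1] (primitive direction); the mode-2 fibre T[0,:,0] = [18, -18] gives b = [1, -1]; then c[k] = T[0,0,k] / (a[0]·b[0]) = [18, 27, -27] / 1 = [18, 27, -27].
Expanding [1, 1] ⊗ [1, -1] ⊗ [18, 27, -27] reproduces all 12 entries of T, so T = [1, 1] ⊗ [1, -1] ⊗ [18, 27, -27] and rank(T) ≤ 1.
These bounds meet, so rank(T) = 1.

1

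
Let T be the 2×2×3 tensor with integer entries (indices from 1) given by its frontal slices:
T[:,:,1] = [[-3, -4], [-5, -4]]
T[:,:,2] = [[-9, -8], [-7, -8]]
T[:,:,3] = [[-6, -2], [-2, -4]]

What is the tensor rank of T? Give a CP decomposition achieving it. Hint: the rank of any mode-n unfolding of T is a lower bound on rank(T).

Lower bound: the mode-3 unfolding of T (rows indexed by k, columns by (i,j) = (1,1), (1,2), (2,1), (2,2)) is [[-3, -4, -5, -4], [-9, -8, -7, -8], [-6, -2, -2, -4]].
There the 3×3 minor on rows k ∈ {1, 2, 3}, columns (i,j) ∈ {(1,1), (1,2), (2,1)} is det [[-3, -4, -5], [-9, -8, -7], [-6, -2, -2]] = 48 ≠ 0, so this unfolding has rank ≥ 3; CP rank is at least every unfolding rank, so rank(T) ≥ 3. (Unfolding ranks only ever bound the CP rank from below — rank(T) can be strictly larger than all of them — so the matching upper bound has to come from an explicit 3-term decomposition.)
Upper bound: T is a sum of 3 rank-1 terms, T = (1, -1) ⊗ (1, 0) ⊗ (1, -1, -2) + (1, 0) ⊗ (0, 1) ⊗ (0, 0, 2) + (1, 1) ⊗ (1, 1) ⊗ (-4, -8, -4) (one valid choice — decompositions are not unique — normalised so each a, b is primitive with positive first nonzero entry; check it by expanding all entries), so rank(T) ≤ 3.
These bounds meet, so rank(T) = 3.

rank(T) = 3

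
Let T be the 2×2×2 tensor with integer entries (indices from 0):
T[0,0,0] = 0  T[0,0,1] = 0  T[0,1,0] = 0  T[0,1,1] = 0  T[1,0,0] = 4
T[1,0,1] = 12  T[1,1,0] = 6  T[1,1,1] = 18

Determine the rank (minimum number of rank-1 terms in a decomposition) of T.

1

Lower bound: T ≠ 0 (e.g. T[1,0,0] = 4), so rank(T) ≥ 1.
Upper bound: if T = a (x) b (x) c then every fibre of T is a multiple of the corresponding factor, so read the factors off the fibres through the nonzero entry T[1,0,0] = 4.
The mode-1 fibre T[:,0,0] = [0, 4] gives a = [0, 1] (primitive direction); the mode-2 fibre T[1,:,0] = [4, 6] gives b = [2, 3]; then c[k] = T[1,0,k] / (a[1]·b[0]) = [4, 12] / 2 = [2, 6].
Expanding [0, 1] (x) [2, 3] (x) [2, 6] reproduces all 8 entries of T, so T = [0, 1] (x) [2, 3] (x) [2, 6] and rank(T) ≤ 1.
These bounds meet, so rank(T) = 1.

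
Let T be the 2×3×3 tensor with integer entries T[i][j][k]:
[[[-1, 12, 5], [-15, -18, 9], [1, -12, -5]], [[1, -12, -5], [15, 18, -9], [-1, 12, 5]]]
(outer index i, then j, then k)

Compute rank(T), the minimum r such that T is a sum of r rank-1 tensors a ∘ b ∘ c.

2

Lower bound: the mode-3 unfolding of T (rows indexed by k, columns by (i,j) = (0,0), (0,1), (0,2), (1,0), (1,1), (1,2)) is [[-1, -15, 1, 1, 15, -1], [12, -18, -12, -12, 18, 12], [5, 9, -5, -5, -9, 5]].
There the 2×2 minor on rows k ∈ {0, 1}, columns (i,j) ∈ {(0,0), (0,1)} is det [[-1, -15], [12, -18]] = 198 ≠ 0, so this unfolding has rank ≥ 2; CP rank is at least every unfolding rank, so rank(T) ≥ 2. (Flattening ranks never certify an upper bound on CP rank; for that we must actually write T with 2 rank-1 terms.)
Upper bound — finding two terms. Every mode-1 slice of T is a multiple of one matrix: T[i,:,:] = a[i]·M with a = [1, -1] and M = [[-1, 12, 5], [-15, -18, 9], [1, -12, -5]] (rows indexed by j, columns by k). So it suffices to write M as a sum of two rank-1 matrices.
The rows of M satisfy (row 0) = −(row 2), so splitting by rows, M = [0, 1, 0][-15, -18, 9]ᵀ + [-1, 0, 1][1, -12, -5]ᵀ.
Hence T = [1, -1] ∘ [0, 1, 0] ∘ [-15, -18, 9] + [1, -1] ∘ [-1, 0, 1] ∘ [1, -12, -5], so rank(T) ≤ 2.
These bounds meet, so rank(T) = 2.
Check entry T[0,0,0] = -1: (1)·(0)·(-15) + (1)·(-1)·(1) = -1.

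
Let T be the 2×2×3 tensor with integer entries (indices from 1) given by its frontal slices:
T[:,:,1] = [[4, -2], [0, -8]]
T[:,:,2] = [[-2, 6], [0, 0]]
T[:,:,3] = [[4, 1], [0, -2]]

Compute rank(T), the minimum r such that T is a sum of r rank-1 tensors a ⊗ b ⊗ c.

3

Lower bound: the mode-3 unfolding of T (rows indexed by k, columns by (i,j) = (1,1), (1,2), (2,1), (2,2)) is [[4, -2, 0, -8], [-2, 6, 0, 0], [4, 1, 0, -2]].
There the 3×3 minor on rows k ∈ {1, 2, 3}, columns (i,j) ∈ {(1,1), (1,2), (2,2)} is det [[4, -2, -8], [-2, 6, 0], [4, 1, -2]] = 168 ≠ 0, so this unfolding has rank ≥ 3; CP rank is at least every unfolding rank, so rank(T) ≥ 3. (Flattening ranks never certify an upper bound on CP rank; for that we must actually write T with 3 rank-1 terms.)
Upper bound: T is a sum of 3 rank-1 terms, T = [1, -2] ⊗ [0, 1] ⊗ [2, 2, 1] + [1, 0] ⊗ [1, 0] ⊗ [4, -2, 4] + [1, 1] ⊗ [0, 1] ⊗ [-4, 4, 0] (written with every a and b primitive with positive leading entry and the scale carried by c; CP decompositions are not unique, and this one is verified by expanding entrywise), so rank(T) ≤ 3.
These bounds meet, so rank(T) = 3.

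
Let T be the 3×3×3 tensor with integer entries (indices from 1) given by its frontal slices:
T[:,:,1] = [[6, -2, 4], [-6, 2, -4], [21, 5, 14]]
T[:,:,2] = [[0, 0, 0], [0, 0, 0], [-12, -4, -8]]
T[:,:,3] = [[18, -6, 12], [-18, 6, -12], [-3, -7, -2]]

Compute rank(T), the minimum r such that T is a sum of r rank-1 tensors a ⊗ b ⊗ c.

2

Lower bound: in the mode-2 unfolding of T (rows indexed by j, columns by (i,k)) the 2×2 minor on rows j ∈ {1, 2}, columns (i,k) ∈ {(1,1), (3,1)} is det [[6, 21], [-2, 5]] = 72 ≠ 0, so that unfolding has rank ≥ 2 and hence rank(T) ≥ 2 (CP rank is at least every unfolding rank, though it can be larger).
Upper bound: with S_k = T[:,:,k], the two rank-1 terms a₁b₁ᵀ, a₂b₂ᵀ are the rank-1 members of the pencil x·S₁ + y·S₂.
The 2×2 minor of x·S₁ + y·S₂ on rows {1,3}, columns {1,2} is 72·x² − 48·xy = 24·(3·x − 2·y)(x), vanishing at (x:y) = (2:3) and (0:1).
M₁ = 2·S₁ + 3·S₂ = [[12, -4, 8], [-12, 4, -8], [6, -2, 4]] = 2·[2, -2, 1][3, -1, 2]ᵀ and M₂ = S₂ = [[0, 0, 0], [0, 0, 0], [-12, -4, -8]] = (-4)·[0, 0, 1][3, 1, 2]ᵀ, so take a₁ = [2, -2, 1], b₁ = [3, -1, 2], a₂ = [0, 0, 1], b₂ = [3, 1, 2].
Each slice is an integer combination of E₁ = a₁b₁ᵀ and E₂ = a₂b₂ᵀ: S₁ = E₁ + 6·E₂, S₂ = −4·E₂, S₃ = 3·E₁ − 4·E₂; reading off coefficients, c₁ = [1, 0, 3] and c₂ = [6, -4, -4].
Hence T = [2, -2, 1] ⊗ [3, -1, 2] ⊗ [1, 0, 3] + [0, 0, 1] ⊗ [3, 1, 2] ⊗ [6, -4, -4], so rank(T) ≤ 2.
These bounds meet, so rank(T) = 2.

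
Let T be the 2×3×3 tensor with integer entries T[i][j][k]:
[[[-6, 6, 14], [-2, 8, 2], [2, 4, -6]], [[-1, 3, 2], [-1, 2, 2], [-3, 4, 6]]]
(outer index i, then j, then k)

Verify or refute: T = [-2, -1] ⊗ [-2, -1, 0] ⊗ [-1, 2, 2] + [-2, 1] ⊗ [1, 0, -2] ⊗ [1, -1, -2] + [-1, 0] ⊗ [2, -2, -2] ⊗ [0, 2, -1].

No

Reconstruct entry (0,2,0) from the claimed factors: Σₗ aₗ[0]bₗ[2]cₗ[0] = (-2)·(0)·(-1) + (-2)·(-2)·(1) + (-1)·(-2)·(0) = 4, but T[0,2,0] = 2. The claim is false.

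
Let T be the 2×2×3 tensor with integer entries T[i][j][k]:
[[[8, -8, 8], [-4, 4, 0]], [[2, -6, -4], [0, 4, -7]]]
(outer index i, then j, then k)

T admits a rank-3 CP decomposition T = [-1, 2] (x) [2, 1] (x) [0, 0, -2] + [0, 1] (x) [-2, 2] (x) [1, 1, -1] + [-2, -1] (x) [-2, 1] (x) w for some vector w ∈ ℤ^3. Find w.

w = [2, -2, 1]

Subtract the known terms from T to get the rank-1 residual R = [-2, -1] (x) [-2, 1] (x) w, so R[i,j,k] = a[i]·b[j]·w[k]. Pick indices with nonzero a[0]·b[0] = (-2)·(-2) = 4. Only the fibre through (0,0,·) is needed: R[0,0,:] = T[0,0,:] − Σₗ aₗ[0]bₗ[0]cₗ = [8, -8, 8] − (-1)·(2)·[0, 0, -2] − (0)·(-2)·[1, 1, -1] = [8, -8, 4]. Then w[k] = R[0,0,k] / 4 for each k, giving w = [8, -8, 4] / 4 = [2, -2, 1].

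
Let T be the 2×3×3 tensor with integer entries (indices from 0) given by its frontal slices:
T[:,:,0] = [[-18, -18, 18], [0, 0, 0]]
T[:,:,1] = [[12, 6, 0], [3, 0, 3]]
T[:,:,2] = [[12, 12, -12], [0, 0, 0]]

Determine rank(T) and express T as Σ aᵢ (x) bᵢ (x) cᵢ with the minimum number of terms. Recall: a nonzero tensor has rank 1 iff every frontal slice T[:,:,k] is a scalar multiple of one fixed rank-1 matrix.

Lower bound: the mode-1 unfolding of T (rows indexed by i, columns by (j,k) = (0,0), (0,1), (0,2), (1,0), (1,1), (1,2), (2,0), (2,1), (2,2)) is [[-18, 12, 12, -18, 6, 12, 18, 0, -12], [0, 3, 0, 0, 0, 0, 0, 3, 0]].
There the 2×2 minor on rows i ∈ {0, 1}, columns (j,k) ∈ {(0,0), (0,1)} is det [[-18, 12], [0, 3]] = -54 ≠ 0, so this unfolding has rank ≥ 2; CP rank is at least every unfolding rank, so rank(T) ≥ 2. (Unfolding ranks only ever bound the CP rank from below — rank(T) can be strictly larger than all of them — so the matching upper bound has to come from an explicit 2-term decomposition.)
Upper bound — finding two terms. Write S_k = T[:,:,k] for the frontal slices: S₀ = [[-18, -18, 18], [0, 0, 0]], S₁ = [[12, 6, 0], [3, 0, 3]], S₂ = [[12, 12, -12], [0, 0, 0]].
If T = a₁ (x) b₁ (x) c₁ + a₂ (x) b₂ (x) c₂ then each S_k = c₁[k]·a₁b₁ᵀ + c₂[k]·a₂b₂ᵀ. S₀ and S₁ are linearly independent, so a₁b₁ᵀ and a₂b₂ᵀ must span the same plane of matrices: they are the rank-1 matrices of the form x·S₀ + y·S₁.
The 2×2 minor of x·S₀ + y·S₁ on rows {0,1}, columns {0,1} is 54·xy − 18·y² = 18·(3·x − y)(y), vanishing at (x:y) = (1:3) and (1:0).
M₁ = S₀ + 3·S₁ = [[18, 0, 18], [9, 0, 9]] = 9·[2, 1][1, 0, 1]ᵀ and M₂ = S₀ = [[-18, -18, 18], [0, 0, 0]] = (-18)·[1, 0][1, 1, -1]ᵀ, so take a₁ = [2, 1], b₁ = [1, 0, 1], a₂ = [1, 0], b₂ = [1, 1, -1].
Each slice is an integer combination of E₁ = a₁b₁ᵀ and E₂ = a₂b₂ᵀ: S₀ = −18·E₂, S₁ = 3·E₁ + 6·E₂, S₂ = 12·E₂; reading off coefficients, c₁ = [0, 3, 0] and c₂ = [-18, 6, 12].
Hence T = [2, 1] (x) [1, 0, 1] (x) [0, 3, 0] + [1, 0] (x) [1, 1, -1] (x) [-18, 6, 12], so rank(T) ≤ 2.
These bounds meet, so rank(T) = 2.

rank(T) = 2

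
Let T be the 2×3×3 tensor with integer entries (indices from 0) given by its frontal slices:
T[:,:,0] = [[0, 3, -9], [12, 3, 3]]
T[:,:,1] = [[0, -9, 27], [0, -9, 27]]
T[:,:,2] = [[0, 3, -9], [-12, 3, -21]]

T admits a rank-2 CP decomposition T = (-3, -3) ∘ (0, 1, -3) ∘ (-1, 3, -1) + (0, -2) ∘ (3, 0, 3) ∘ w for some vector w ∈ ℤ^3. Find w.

Subtract the known terms from T to get the rank-1 residual R = (0, -2) ∘ (3, 0, 3) ∘ w, so R[i,j,k] = a[i]·b[j]·w[k]. Pick indices with nonzero a[1]·b[0] = (-2)·(3) = -6. Only the fibre through (1,0,·) is needed: R[1,0,:] = T[1,0,:] − Σₗ aₗ[1]bₗ[0]cₗ = [12, 0, -12] − (-3)·(0)·(-1, 3, -1) = [12, 0, -12]. Then w[k] = R[1,0,k] / -6 for each k, giving w = [12, 0, -12] / -6 = (-2, 0, 2).

w = (-2, 0, 2)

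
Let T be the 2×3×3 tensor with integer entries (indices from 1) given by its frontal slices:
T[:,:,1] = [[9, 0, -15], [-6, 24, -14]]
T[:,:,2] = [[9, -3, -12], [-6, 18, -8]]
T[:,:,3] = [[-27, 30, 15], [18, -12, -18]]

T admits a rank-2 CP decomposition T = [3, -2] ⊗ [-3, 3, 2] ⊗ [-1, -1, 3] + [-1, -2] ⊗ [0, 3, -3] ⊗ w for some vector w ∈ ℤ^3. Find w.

Subtract the known terms from T to get the rank-1 residual R = [-1, -2] ⊗ [0, 3, -3] ⊗ w, so R[i,j,k] = a[i]·b[j]·w[k]. Pick indices with nonzero a[1]·b[2] = (-1)·(3) = -3. Only the fibre through (1,2,·) is needed: R[1,2,:] = T[1,2,:] − Σₗ aₗ[1]bₗ[2]cₗ = [0, -3, 30] − (3)·(3)·[-1, -1, 3] = [9, 6, 3]. Then w[k] = R[1,2,k] / -3 for each k, giving w = [9, 6, 3] / -3 = [-3, -2, -1].

w = [-3, -2, -1]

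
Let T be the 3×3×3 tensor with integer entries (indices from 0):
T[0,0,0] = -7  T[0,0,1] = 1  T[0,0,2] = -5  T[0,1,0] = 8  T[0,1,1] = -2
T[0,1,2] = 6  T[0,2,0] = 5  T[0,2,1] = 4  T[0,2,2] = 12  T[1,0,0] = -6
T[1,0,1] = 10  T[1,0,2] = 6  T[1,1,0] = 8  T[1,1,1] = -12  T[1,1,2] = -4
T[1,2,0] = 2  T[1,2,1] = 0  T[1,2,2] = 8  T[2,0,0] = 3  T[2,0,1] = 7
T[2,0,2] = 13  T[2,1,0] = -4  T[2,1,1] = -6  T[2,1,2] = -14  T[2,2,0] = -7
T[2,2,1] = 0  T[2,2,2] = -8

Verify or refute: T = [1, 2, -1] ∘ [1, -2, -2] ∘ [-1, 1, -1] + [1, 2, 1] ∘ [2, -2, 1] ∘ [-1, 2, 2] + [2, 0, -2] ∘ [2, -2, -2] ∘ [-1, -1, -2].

Yes

Reconstruct entrywise from the claimed factors. For example, T[0,2,1] = 4 and Σₗ aₗ[0]bₗ[2]cₗ[1] = (1)·(-2)·(1) + (1)·(1)·(2) + (2)·(-2)·(-1) = 4; checking all 27 entries, every one matches. The claim holds.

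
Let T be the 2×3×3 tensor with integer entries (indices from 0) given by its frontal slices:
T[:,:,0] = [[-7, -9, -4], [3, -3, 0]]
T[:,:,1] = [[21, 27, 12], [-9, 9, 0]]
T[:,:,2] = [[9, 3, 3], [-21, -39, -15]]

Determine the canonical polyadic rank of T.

Lower bound: the mode-2 unfolding of T (rows indexed by j, columns by (i,k) = (0,0), (0,1), (0,2), (1,0), (1,1), (1,2)) is [[-7, 21, 9, 3, -9, -21], [-9, 27, 3, -3, 9, -39], [-4, 12, 3, 0, 0, -15]].
There the 2×2 minor on rows j ∈ {0, 1}, columns (i,k) ∈ {(0,0), (0,2)} is det [[-7, 9], [-9, 3]] = 60 ≠ 0, so this unfolding has rank ≥ 2; CP rank is at least every unfolding rank, so rank(T) ≥ 2. (Unfolding ranks only ever bound the CP rank from below — rank(T) can be strictly larger than all of them — so the matching upper bound has to come from an explicit 2-term decomposition.)
Upper bound — finding two terms. Write S_k = T[:,:,k] for the frontal slices: S₀ = [[-7, -9, -4], [3, -3, 0]], S₁ = [[21, 27, 12], [-9, 9, 0]], S₂ = [[9, 3, 3], [-21, -39, -15]].
If T = a₁ ⊗ b₁ ⊗ c₁ + a₂ ⊗ b₂ ⊗ c₂ then each S_k = c₁[k]·a₁b₁ᵀ + c₂[k]·a₂b₂ᵀ. S₀ and S₂ are linearly independent, so a₁b₁ᵀ and a₂b₂ᵀ must span the same plane of matrices: they are the rank-1 matrices of the form x·S₀ + y·S₂.
The 2×2 minor of x·S₀ + y·S₂ on rows {0,1}, columns {0,1} is 48·x² + 48·xy − 288·y² = 48·(x + 3·y)(x − 2·y), vanishing at (x:y) = (3:-1) and (2:1).
M₁ = 3·S₀ − S₂ = [[-30, -30, -15], [30, 30, 15]] = (-15)·[1, -1][2, 2, 1]ᵀ and M₂ = 2·S₀ + S₂ = [[-5, -15, -5], [-15, -45, -15]] = (-5)·[1, 3][1, 3, 1]ᵀ, so take a₁ = [1, -1], b₁ = [2, 2, 1], a₂ = [1, 3], b₂ = [1, 3, 1].
Each slice is an integer combination of E₁ = a₁b₁ᵀ and E₂ = a₂b₂ᵀ: S₀ = −3·E₁ − E₂, S₁ = 9·E₁ + 3·E₂, S₂ = 6·E₁ − 3·E₂; reading off coefficients, c₁ = [-3, 9, 6] and c₂ = [-1, 3, -3].
Hence T = [1, -1] ⊗ [2, 2, 1] ⊗ [-3, 9, 6] + [1, 3] ⊗ [1, 3, 1] ⊗ [-1, 3, -3], so rank(T) ≤ 2.
These bounds meet, so rank(T) = 2.

2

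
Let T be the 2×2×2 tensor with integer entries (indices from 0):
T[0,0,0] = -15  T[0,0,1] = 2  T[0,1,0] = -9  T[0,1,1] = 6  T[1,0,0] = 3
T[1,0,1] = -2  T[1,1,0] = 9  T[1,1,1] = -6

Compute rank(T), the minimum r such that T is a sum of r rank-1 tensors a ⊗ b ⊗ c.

Lower bound: in the mode-3 unfolding of T (rows indexed by k, columns by (i,j)) the 2×2 minor on rows k ∈ {0, 1}, columns (i,j) ∈ {(0,0), (0,1)} is det [[-15, -9], [2, 6]] = -72 ≠ 0, so that unfolding has rank ≥ 2 and hence rank(T) ≥ 2 (CP rank is at least every unfolding rank, though it can be larger).
Upper bound: with S_k = T[:,:,k], the two rank-1 terms a₁b₁ᵀ, a₂b₂ᵀ are the rank-1 members of the pencil x·S₀ + y·S₁.
det(x·S₀ + y·S₁) is −108·x² + 72·xy = (-36)·(3·x − 2·y)(x), vanishing at (x:y) = (2:3) and (0:1).
M₁ = 2·S₀ + 3·S₁ = [[-24, 0], [0, 0]] = (-24)·[1, 0][1, 0]ᵀ and M₂ = S₁ = [[2, 6], [-2, -6]] = 2·[1, -1][1, 3]ᵀ, so take a₁ = [1, 0], b₁ = [1, 0], a₂ = [1, -1], b₂ = [1, 3].
Each slice is an integer combination of E₁ = a₁b₁ᵀ and E₂ = a₂b₂ᵀ: S₀ = −12·E₁ − 3·E₂, S₁ = 2·E₂; reading off coefficients, c₁ = [-12, 0] and c₂ = [-3, 2].
Hence T = [1, 0] ⊗ [1, 0] ⊗ [-12, 0] + [1, -1] ⊗ [1, 3] ⊗ [-3, 2], so rank(T) ≤ 2.
These bounds meet, so rank(T) = 2.

2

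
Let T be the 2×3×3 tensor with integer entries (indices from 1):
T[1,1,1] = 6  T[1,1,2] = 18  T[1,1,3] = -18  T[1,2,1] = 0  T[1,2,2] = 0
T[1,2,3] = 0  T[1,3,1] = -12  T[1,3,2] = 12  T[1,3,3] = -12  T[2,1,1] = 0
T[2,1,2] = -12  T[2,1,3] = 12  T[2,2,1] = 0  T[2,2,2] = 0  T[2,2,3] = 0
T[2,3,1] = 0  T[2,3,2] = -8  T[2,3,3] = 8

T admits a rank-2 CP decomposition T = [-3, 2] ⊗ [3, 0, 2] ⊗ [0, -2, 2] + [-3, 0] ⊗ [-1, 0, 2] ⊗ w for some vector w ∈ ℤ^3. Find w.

Subtract the known terms from T to get the rank-1 residual R = [-3, 0] ⊗ [-1, 0, 2] ⊗ w, so R[i,j,k] = a[i]·b[j]·w[k]. Pick indices with nonzero a[1]·b[1] = (-3)·(-1) = 3. Only the fibre through (1,1,·) is needed: R[1,1,:] = T[1,1,:] − Σₗ aₗ[1]bₗ[1]cₗ = [6, 18, -18] − (-3)·(3)·[0, -2, 2] = [6, 0, 0]. Then w[k] = R[1,1,k] / 3 for each k, giving w = [6, 0, 0] / 3 = [2, 0, 0].

w = [2, 0, 0]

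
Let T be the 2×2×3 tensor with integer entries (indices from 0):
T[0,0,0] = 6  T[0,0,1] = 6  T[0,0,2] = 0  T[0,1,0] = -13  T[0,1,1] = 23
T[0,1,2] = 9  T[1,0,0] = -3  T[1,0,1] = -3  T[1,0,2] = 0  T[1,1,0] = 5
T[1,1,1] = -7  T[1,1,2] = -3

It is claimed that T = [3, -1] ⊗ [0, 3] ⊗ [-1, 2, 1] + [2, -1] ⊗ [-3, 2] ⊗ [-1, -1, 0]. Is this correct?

No

Reconstruct entry (0,1,1) from the claimed factors: Σₗ aₗ[0]bₗ[1]cₗ[1] = (3)·(3)·(2) + (2)·(2)·(-1) = 14, but T[0,1,1] = 23. The claim is false.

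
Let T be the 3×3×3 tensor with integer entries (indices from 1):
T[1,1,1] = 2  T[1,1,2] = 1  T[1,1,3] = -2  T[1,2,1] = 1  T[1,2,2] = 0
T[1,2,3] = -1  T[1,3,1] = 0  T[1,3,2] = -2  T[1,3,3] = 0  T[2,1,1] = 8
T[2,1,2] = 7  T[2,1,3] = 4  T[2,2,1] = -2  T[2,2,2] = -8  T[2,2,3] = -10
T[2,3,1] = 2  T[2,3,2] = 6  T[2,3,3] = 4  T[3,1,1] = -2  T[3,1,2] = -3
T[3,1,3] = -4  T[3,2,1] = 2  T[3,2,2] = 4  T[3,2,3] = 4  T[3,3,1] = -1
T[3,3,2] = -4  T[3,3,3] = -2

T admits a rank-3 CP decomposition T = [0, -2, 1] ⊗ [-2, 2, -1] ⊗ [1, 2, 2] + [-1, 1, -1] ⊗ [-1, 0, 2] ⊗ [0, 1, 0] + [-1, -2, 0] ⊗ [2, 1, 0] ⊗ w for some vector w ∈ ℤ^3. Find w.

w = [-1, 0, 1]

Subtract the known terms from T to get the rank-1 residual R = [-1, -2, 0] ⊗ [2, 1, 0] ⊗ w, so R[i,j,k] = a[i]·b[j]·w[k]. Pick indices with nonzero a[1]·b[1] = (-1)·(2) = -2. Only the fibre through (1,1,·) is needed: R[1,1,:] = T[1,1,:] − Σₗ aₗ[1]bₗ[1]cₗ = [2, 1, -2] − (0)·(-2)·[1, 2, 2] − (-1)·(-1)·[0, 1, 0] = [2, 0, -2]. Then w[k] = R[1,1,k] / -2 for each k, giving w = [2, 0, -2] / -2 = [-1, 0, 1].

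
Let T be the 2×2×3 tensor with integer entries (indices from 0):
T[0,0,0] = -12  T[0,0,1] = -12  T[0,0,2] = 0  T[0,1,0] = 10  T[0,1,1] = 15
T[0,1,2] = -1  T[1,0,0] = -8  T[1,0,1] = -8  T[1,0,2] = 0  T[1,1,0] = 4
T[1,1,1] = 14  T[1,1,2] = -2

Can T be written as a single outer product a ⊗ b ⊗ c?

The mode-3 unfolding of T (rows indexed by k, columns by (i,j) = (0,0), (0,1), (1,0), (1,1)) is [[-12, 10, -8, 4], [-12, 15, -8, 14], [0, -1, 0, -2]].
There the 2×2 minor on rows k ∈ {0, 1}, columns (i,j) ∈ {(0,0), (0,1)} is det [[-12, 10], [-12, 15]] = -60 ≠ 0, so this unfolding has rank ≥ 2; CP rank is at least every unfolding rank, so rank(T) ≥ 2.
In particular rank(T) ≥ 2 > 1, so T is not rank-1.

No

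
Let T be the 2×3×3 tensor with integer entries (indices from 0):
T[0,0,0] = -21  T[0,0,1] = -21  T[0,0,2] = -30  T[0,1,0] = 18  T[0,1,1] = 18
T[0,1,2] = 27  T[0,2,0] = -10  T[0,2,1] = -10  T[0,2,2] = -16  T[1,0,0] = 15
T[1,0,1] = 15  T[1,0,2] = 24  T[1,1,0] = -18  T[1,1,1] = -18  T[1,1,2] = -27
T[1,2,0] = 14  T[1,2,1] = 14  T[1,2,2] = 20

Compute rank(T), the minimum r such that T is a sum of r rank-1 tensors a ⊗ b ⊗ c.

Lower bound: the mode-2 unfolding of T (rows indexed by j, columns by (i,k) = (0,0), (0,1), (0,2), (1,0), (1,1), (1,2)) is [[-21, -21, -30, 15, 15, 24], [18, 18, 27, -18, -18, -27], [-10, -10, -16, 14, 14, 20]].
There the 2×2 minor on rows j ∈ {0, 1}, columns (i,k) ∈ {(0,0), (0,2)} is det [[-21, -30], [18, 27]] = -27 ≠ 0, so this unfolding has rank ≥ 2; CP rank is at least every unfolding rank, so rank(T) ≥ 2. (Flattening ranks never certify an upper bound on CP rank; for that we must actually write T with 2 rank-1 terms.)
Upper bound — finding two terms. Write S_k = T[:,:,k] for the frontal slices: S₀ = [[-21, 18, -10], [15, -18, 14]], S₁ = [[-21, 18, -10], [15, -18, 14]], S₂ = [[-30, 27, -16], [24, -27, 20]].
If T = a₁ ⊗ b₁ ⊗ c₁ + a₂ ⊗ b₂ ⊗ c₂ then each S_k = c₁[k]·a₁b₁ᵀ + c₂[k]·a₂b₂ᵀ. S₀ and S₂ are linearly independent, so a₁b₁ᵀ and a₂b₂ᵀ must span the same plane of matrices: they are the rank-1 matrices of the form x·S₀ + y·S₂.
The 2×2 minor of x·S₀ + y·S₂ on rows {0,1}, columns {0,1} is 108·x² + 270·xy + 162·y² = 54·(2·x + 3·y)(x + y), vanishing at (x:y) = (3:-2) and (1:-1).
M₁ = 3·S₀ − 2·S₂ = [[-3, 0, 2], [-3, 0, 2]] = −[1, 1][3, 0, -2]ᵀ and M₂ = S₀ − S₂ = [[9, -9, 6], [-9, 9, -6]] = 3·[1, -1][3, -3, 2]ᵀ, so take a₁ = [1, 1], b₁ = [3, 0, -2], a₂ = [1, -1], b₂ = [3, -3, 2].
Each slice is an integer combination of E₁ = a₁b₁ᵀ and E₂ = a₂b₂ᵀ: S₀ = −E₁ − 6·E₂, S₁ = −E₁ − 6·E₂, S₂ = −E₁ − 9·E₂; reading off coefficients, c₁ = [-1, -1, -1] and c₂ = [-6, -6, -9].
Hence T = [1, 1] ⊗ [3, 0, -2] ⊗ [-1, -1, -1] + [1, -1] ⊗ [3, -3, 2] ⊗ [-6, -6, -9], so rank(T) ≤ 2.
These bounds meet, so rank(T) = 2.

2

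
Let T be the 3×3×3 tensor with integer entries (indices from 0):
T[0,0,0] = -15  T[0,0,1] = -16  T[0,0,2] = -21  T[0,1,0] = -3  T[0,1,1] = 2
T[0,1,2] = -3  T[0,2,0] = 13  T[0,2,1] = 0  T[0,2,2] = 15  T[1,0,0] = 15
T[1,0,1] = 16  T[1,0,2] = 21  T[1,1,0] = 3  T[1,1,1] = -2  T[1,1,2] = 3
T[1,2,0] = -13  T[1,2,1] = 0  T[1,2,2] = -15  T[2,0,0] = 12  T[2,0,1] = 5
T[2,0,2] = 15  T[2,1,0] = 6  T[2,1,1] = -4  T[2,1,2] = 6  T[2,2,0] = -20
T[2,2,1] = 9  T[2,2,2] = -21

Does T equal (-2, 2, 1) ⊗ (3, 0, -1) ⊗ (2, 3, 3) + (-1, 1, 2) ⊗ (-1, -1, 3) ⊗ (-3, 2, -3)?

Reconstruct entrywise from the claimed factors. For example, T[1,0,2] = 21 and Σₗ aₗ[1]bₗ[0]cₗ[2] = (2)·(3)·(3) + (1)·(-1)·(-3) = 21; checking all 27 entries, every one matches. The claim holds.

Yes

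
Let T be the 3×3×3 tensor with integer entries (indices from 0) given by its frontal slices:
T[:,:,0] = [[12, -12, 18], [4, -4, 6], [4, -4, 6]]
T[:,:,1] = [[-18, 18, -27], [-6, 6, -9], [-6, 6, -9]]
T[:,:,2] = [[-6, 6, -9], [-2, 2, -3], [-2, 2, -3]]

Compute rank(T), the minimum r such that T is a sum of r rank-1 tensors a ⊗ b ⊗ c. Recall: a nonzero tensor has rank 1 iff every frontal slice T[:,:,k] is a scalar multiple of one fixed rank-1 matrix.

Lower bound: T ≠ 0 (e.g. T[0,0,0] = 12), so rank(T) ≥ 1.
Upper bound: if T = a ⊗ b ⊗ c then every fibre of T is a multiple of the corresponding factor, so read the factors off the fibres through the nonzero entry T[0,0,0] = 12.
The mode-1 fibre T[:,0,0] = [12, 4, 4] gives a = [3, 1, 1] (primitive direction); the mode-2 fibre T[0,:,0] = [12, -12, 18] gives b = [2, -2, 3]; then c[k] = T[0,0,k] / (a[0]·b[0]) = [12, -18, -6] / 6 = [2, -3, -1].
Expanding [3, 1, 1] ⊗ [2, -2, 3] ⊗ [2, -3, -1] reproduces all 27 entries of T, so T = [3, 1, 1] ⊗ [2, -2, 3] ⊗ [2, -3, -1] and rank(T) ≤ 1.
These bounds meet, so rank(T) = 1.

1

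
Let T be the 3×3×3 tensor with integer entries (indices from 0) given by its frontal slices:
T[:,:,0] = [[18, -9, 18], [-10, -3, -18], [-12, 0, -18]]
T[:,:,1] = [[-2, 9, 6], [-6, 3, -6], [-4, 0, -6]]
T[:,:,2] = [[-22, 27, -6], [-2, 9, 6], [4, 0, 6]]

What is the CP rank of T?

2

Lower bound: the mode-3 unfolding of T (rows indexed by k, columns by (i,j) = (0,0), (0,1), (0,2), (1,0), (1,1), (1,2), (2,0), (2,1), (2,2)) is [[18, -9, 18, -10, -3, -18, -12, 0, -18], [-2, 9, 6, -6, 3, -6, -4, 0, -6], [-22, 27, -6, -2, 9, 6, 4, 0, 6]].
There the 2×2 minor on rows k ∈ {0, 1}, columns (i,j) ∈ {(0,0), (0,1)} is det [[18, -9], [-2, 9]] = 144 ≠ 0, so this unfolding has rank ≥ 2; CP rank is at least every unfolding rank, so rank(T) ≥ 2. (Flattening ranks never certify an upper bound on CP rank; for that we must actually write T with 2 rank-1 terms.)
Upper bound — finding two terms. Write S_k = T[:,:,k] for the frontal slices: S₀ = [[18, -9, 18], [-10, -3, -18], [-12, 0, -18]], S₁ = [[-2, 9, 6], [-6, 3, -6], [-4, 0, -6]], S₂ = [[-22, 27, -6], [-2, 9, 6], [4, 0, 6]].
If T = a₁ ⊗ b₁ ⊗ c₁ + a₂ ⊗ b₂ ⊗ c₂ then each S_k = c₁[k]·a₁b₁ᵀ + c₂[k]·a₂b₂ᵀ. S₀ and S₁ are linearly independent, so a₁b₁ᵀ and a₂b₂ᵀ must span the same plane of matrices: they are the rank-1 matrices of the form x·S₀ + y·S₁.
The 2×2 minor of x·S₀ + y·S₁ on rows {0,1}, columns {0,1} is −144·x² + 96·xy + 48·y² = (-48)·(x − y)(3·x + y), vanishing at (x:y) = (1:1) and (1:-3).
M₁ = S₀ + S₁ = [[16, 0, 24], [-16, 0, -24], [-16, 0, -24]] = 8·[1, -1, -1][2, 0, 3]ᵀ and M₂ = S₀ − 3·S₁ = [[24, -36, 0], [8, -12, 0], [0, 0, 0]] = 4·[3, 1, 0][2, -3, 0]ᵀ, so take a₁ = [1, -1, -1], b₁ = [2, 0, 3], a₂ = [3, 1, 0], b₂ = [2, -3, 0].
Each slice is an integer combination of E₁ = a₁b₁ᵀ and E₂ = a₂b₂ᵀ: S₀ = 6·E₁ + E₂, S₁ = 2·E₁ − E₂, S₂ = −2·E₁ − 3·E₂; reading off coefficients, c₁ = [6, 2, -2] and c₂ = [1, -1, -3].
Hence T = [1, -1, -1] ⊗ [2, 0, 3] ⊗ [6, 2, -2] + [3, 1, 0] ⊗ [2, -3, 0] ⊗ [1, -1, -3], so rank(T) ≤ 2.
These bounds meet, so rank(T) = 2.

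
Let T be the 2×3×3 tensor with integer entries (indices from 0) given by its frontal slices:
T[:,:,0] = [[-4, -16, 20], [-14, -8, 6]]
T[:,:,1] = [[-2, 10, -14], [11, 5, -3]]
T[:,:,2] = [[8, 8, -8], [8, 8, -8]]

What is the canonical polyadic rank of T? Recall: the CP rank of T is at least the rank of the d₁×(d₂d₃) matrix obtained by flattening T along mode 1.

3

Lower bound: the mode-3 unfolding of T (rows indexed by k, columns by (i,j) = (0,0), (0,1), (0,2), (1,0), (1,1), (1,2)) is [[-4, -16, 20, -14, -8, 6], [-2, 10, -14, 11, 5, -3], [8, 8, -8, 8, 8, -8]].
There the 3×3 minor on rows k ∈ {0, 1, 2}, columns (i,j) ∈ {(0,0), (0,1), (1,0)} is det [[-4, -16, -14], [-2, 10, 11], [8, 8, 8]] = -288 ≠ 0, so this unfolding has rank ≥ 3; CP rank is at least every unfolding rank, so rank(T) ≥ 3. (Flattening ranks never certify an upper bound on CP rank; for that we must actually write T with 3 rank-1 terms.)
Upper bound: T is a sum of 3 rank-1 terms, T = [1, 1] ⊗ [1, 1, -1] ⊗ [-8, 8, 8] + [2, -1] ⊗ [2, -1, 2] ⊗ [2, -2, 0] + [2, 1] ⊗ [1, 1, -1] ⊗ [-2, -1, 0] (one valid choice — decompositions are not unique — normalised so each a, b is primitive with positive first nonzero entry; check it by expanding all entries), so rank(T) ≤ 3.
These bounds meet, so rank(T) = 3.
Check entry T[0,0,0] = -4: (1)·(1)·(-8) + (2)·(2)·(2) + (2)·(1)·(-2) = -4.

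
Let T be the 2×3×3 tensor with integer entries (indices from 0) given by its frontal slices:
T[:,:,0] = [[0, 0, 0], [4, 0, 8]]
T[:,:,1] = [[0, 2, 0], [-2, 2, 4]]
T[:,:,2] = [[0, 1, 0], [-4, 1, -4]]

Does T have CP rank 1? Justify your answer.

No

The mode-2 unfolding of T (rows indexed by j, columns by (i,k) = (0,0), (0,1), (0,2), (1,0), (1,1), (1,2)) is [[0, 0, 0, 4, -2, -4], [0, 2, 1, 0, 2, 1], [0, 0, 0, 8, 4, -4]].
There the 3×3 minor on rows j ∈ {0, 1, 2}, columns (i,k) ∈ {(0,1), (1,0), (1,1)} is det [[0, 4, -2], [2, 0, 2], [0, 8, 4]] = -64 ≠ 0, so this unfolding has rank ≥ 3; CP rank is at least every unfolding rank, so rank(T) ≥ 3.
In particular rank(T) ≥ 3 > 1, so T is not rank-1.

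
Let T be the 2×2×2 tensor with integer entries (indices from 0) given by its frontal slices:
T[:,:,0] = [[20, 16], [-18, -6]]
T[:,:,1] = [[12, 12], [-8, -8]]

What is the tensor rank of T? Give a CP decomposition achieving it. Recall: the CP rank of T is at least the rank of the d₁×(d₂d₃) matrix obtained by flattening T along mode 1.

Lower bound: in the mode-1 unfolding of T (rows indexed by i, columns by (j,k)) the 2×2 minor on rows i ∈ {0, 1}, columns (j,k) ∈ {(0,0), (0,1)} is det [[20, 12], [-18, -8]] = 56 ≠ 0, so that unfolding has rank ≥ 2 and hence rank(T) ≥ 2 (CP rank is at least every unfolding rank, though it can be larger).
Upper bound: with S_k = T[:,:,k], the two rank-1 terms a₁b₁ᵀ, a₂b₂ᵀ are the rank-1 members of the pencil x·S₀ + y·S₁.
det(x·S₀ + y·S₁) is 168·x² + 112·xy = 56·(3·x + 2·y)(x), vanishing at (x:y) = (2:-3) and (0:1).
M₁ = 2·S₀ − 3·S₁ = [[4, -4], [-12, 12]] = 4·[1, -3][1, -1]ᵀ and M₂ = S₁ = [[12, 12], [-8, -8]] = 4·[3, -2][1, 1]ᵀ, so take a₁ = [1, -3], b₁ = [1, -1], a₂ = [3, -2], b₂ = [1, 1].
Each slice is an integer combination of E₁ = a₁b₁ᵀ and E₂ = a₂b₂ᵀ: S₀ = 2·E₁ + 6·E₂, S₁ = 4·E₂; reading off coefficients, c₁ = [2, 0] and c₂ = [6, 4].
Hence T = [1, -3] ⊗ [1, -1] ⊗ [2, 0] + [3, -2] ⊗ [1, 1] ⊗ [6, 4], so rank(T) ≤ 2.
These bounds meet, so rank(T) = 2.

rank(T) = 2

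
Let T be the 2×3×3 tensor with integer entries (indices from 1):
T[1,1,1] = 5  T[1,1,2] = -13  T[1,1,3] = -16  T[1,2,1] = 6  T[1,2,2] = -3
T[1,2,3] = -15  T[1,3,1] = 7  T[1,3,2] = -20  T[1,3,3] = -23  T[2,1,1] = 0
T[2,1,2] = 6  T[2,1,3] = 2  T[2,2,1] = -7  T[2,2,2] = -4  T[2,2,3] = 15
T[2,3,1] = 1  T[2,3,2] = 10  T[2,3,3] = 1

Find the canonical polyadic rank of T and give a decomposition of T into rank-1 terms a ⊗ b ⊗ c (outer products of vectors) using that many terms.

Lower bound: the mode-1 unfolding of T (rows indexed by i, columns by (j,k) = (1,1), (1,2), (1,3), (2,1), (2,2), (2,3), (3,1), (3,2), (3,3)) is [[5, -13, -16, 6, -3, -15, 7, -20, -23], [0, 6, 2, -7, -4, 15, 1, 10, 1]].
There the 2×2 minor on rows i ∈ {1, 2}, columns (j,k) ∈ {(1,1), (1,2)} is det [[5, -13], [0, 6]] = 30 ≠ 0, so this unfolding has rank ≥ 2; CP rank is at least every unfolding rank, so rank(T) ≥ 2. (This is only a lower bound: in general the CP rank may exceed every unfolding rank, so we still need to exhibit 2 rank-1 terms summing to T.)
Upper bound — finding two terms. Write S_k = T[:,:,k] for the frontal slices: S₁ = [[5, 6, 7], [0, -7, 1]], S₂ = [[-13, -3, -20], [6, -4, 10]], S₃ = [[-16, -15, -23], [2, 15, 1]].
If T = a₁ ⊗ b₁ ⊗ c₁ + a₂ ⊗ b₂ ⊗ c₂ then each S_k = c₁[k]·a₁b₁ᵀ + c₂[k]·a₂b₂ᵀ. S₁ and S₂ are linearly independent, so a₁b₁ᵀ and a₂b₂ᵀ must span the same plane of matrices: they are the rank-1 matrices of the form x·S₁ + y·S₂.
The 2×2 minor of x·S₁ + y·S₂ on rows {1,2}, columns {1,2} is −35·x² + 35·xy + 70·y² = (-35)·(x − 2·y)(x + y), vanishing at (x:y) = (2:1) and (1:-1).
M₁ = 2·S₁ + S₂ = [[-3, 9, -6], [6, -18, 12]] = (-3)·[1, -2][1, -3, 2]ᵀ and M₂ = S₁ − S₂ = [[18, 9, 27], [-6, -3, -9]] = 3·[3, -1][2, 1, 3]ᵀ, so take a₁ = [1, -2], b₁ = [1, -3, 2], a₂ = [3, -1], b₂ = [2, 1, 3].
Each slice is an integer combination of E₁ = a₁b₁ᵀ and E₂ = a₂b₂ᵀ: S₁ = −E₁ + E₂, S₂ = −E₁ − 2·E₂, S₃ = 2·E₁ − 3·E₂; reading off coefficients, c₁ = [-1, -1, 2] and c₂ = [1, -2, -3].
Hence T = [1, -2] ⊗ [1, -3, 2] ⊗ [-1, -1, 2] + [3, -1] ⊗ [2, 1, 3] ⊗ [1, -2, -3], so rank(T) ≤ 2.
These bounds meet, so rank(T) = 2.
Check entry T[1,1,2] = -13: (1)·(1)·(-1) + (3)·(2)·(-2) = -13.

rank(T) = 2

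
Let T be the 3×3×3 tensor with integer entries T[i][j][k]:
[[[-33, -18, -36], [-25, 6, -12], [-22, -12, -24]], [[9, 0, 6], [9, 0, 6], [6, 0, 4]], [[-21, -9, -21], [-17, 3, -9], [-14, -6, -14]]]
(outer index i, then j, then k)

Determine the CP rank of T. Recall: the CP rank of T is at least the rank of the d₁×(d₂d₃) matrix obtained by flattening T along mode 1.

Lower bound: the mode-2 unfolding of T (rows indexed by j, columns by (i,k) = (0,0), (0,1), (0,2), (1,0), (1,1), (1,2), (2,0), (2,1), (2,2)) is [[-33, -18, -36, 9, 0, 6, -21, -9, -21], [-25, 6, -12, 9, 0, 6, -17, 3, -9], [-22, -12, -24, 6, 0, 4, -14, -6, -14]].
There the 2×2 minor on rows j ∈ {0, 1}, columns (i,k) ∈ {(0,0), (0,1)} is det [[-33, -18], [-25, 6]] = -648 ≠ 0, so this unfolding has rank ≥ 2; CP rank is at least every unfolding rank, so rank(T) ≥ 2. (This is only a lower bound: in general the CP rank may exceed every unfolding rank, so we still need to exhibit 2 rank-1 terms summing to T.)
Upper bound — finding two terms. Write S_k = T[:,:,k] for the frontal slices: S₀ = [[-33, -25, -22], [9, 9, 6], [-21, -17, -14]], S₁ = [[-18, 6, -12], [0, 0, 0], [-9, 3, -6]], S₂ = [[-36, -12, -24], [6, 6, 4], [-21, -9, -14]].
If T = a₁ (x) b₁ (x) c₁ + a₂ (x) b₂ (x) c₂ then each S_k = c₁[k]·a₁b₁ᵀ + c₂[k]·a₂b₂ᵀ. S₀ and S₁ are linearly independent, so a₁b₁ᵀ and a₂b₂ᵀ must span the same plane of matrices: they are the rank-1 matrices of the form x·S₀ + y·S₁.
The 2×2 minor of x·S₀ + y·S₁ on rows {0,1}, columns {0,1} is −72·x² − 216·xy = (-72)·(x + 3·y)(x), vanishing at (x:y) = (3:-1) and (0:1).
M₁ = 3·S₀ − S₁ = [[-81, -81, -54], [27, 27, 18], [-54, -54, -36]] = (-9)·[3, -1, 2][3, 3, 2]ᵀ and M₂ = S₁ = [[-18, 6, -12], [0, 0, 0], [-9, 3, -6]] = (-3)·[2, 0, 1][3, -1, 2]ᵀ, so take a₁ = [3, -1, 2], b₁ = [3, 3, 2], a₂ = [2, 0, 1], b₂ = [3, -1, 2].
Each slice is an integer combination of E₁ = a₁b₁ᵀ and E₂ = a₂b₂ᵀ: S₀ = −3·E₁ − E₂, S₁ = −3·E₂, S₂ = −2·E₁ − 3·E₂; reading off coefficients, c₁ = [-3, 0, -2] and c₂ = [-1, -3, -3].
Hence T = [3, -1, 2] (x) [3, 3, 2] (x) [-3, 0, -2] + [2, 0, 1] (x) [3, -1, 2] (x) [-1, -3, -3], so rank(T) ≤ 2.
These bounds meet, so rank(T) = 2.
Check entry T[1,0,1] = 0: (-1)·(3)·(0) + (0)·(3)·(-3) = 0.

2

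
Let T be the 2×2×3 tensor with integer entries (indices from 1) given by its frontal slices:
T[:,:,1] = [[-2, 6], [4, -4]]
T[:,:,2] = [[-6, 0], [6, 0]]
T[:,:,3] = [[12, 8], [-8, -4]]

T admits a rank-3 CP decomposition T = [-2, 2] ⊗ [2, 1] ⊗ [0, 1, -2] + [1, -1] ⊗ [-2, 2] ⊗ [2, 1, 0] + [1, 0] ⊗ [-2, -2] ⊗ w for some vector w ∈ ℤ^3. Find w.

Subtract the known terms from T to get the rank-1 residual R = [1, 0] ⊗ [-2, -2] ⊗ w, so R[i,j,k] = a[i]·b[j]·w[k]. Pick indices with nonzero a[1]·b[1] = (1)·(-2) = -2. Only the fibre through (1,1,·) is needed: R[1,1,:] = T[1,1,:] − Σₗ aₗ[1]bₗ[1]cₗ = [-2, -6, 12] − (-2)·(2)·[0, 1, -2] − (1)·(-2)·[2, 1, 0] = [2, 0, 4]. Then w[k] = R[1,1,k] / -2 for each k, giving w = [2, 0, 4] / -2 = [-1, 0, -2].

w = [-1, 0, -2]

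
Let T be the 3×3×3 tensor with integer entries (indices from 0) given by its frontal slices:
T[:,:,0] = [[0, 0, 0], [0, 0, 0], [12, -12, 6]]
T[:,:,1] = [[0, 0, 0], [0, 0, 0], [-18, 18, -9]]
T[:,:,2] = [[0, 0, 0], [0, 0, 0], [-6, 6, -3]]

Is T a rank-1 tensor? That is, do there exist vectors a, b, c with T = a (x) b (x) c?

If T = a (x) b (x) c then every fibre of T is a multiple of the corresponding factor, so read the factors off the fibres through the nonzero entry T[2,0,0] = 12.
The mode-1 fibre T[:,0,0] = [0, 0, 12] gives a = (0, 0, 1) (primitive direction); the mode-2 fibre T[2,:,0] = [12, -12, 6] gives b = (2, -2, 1); then c[k] = T[2,0,k] / (a[2]·b[0]) = [12, -18, -6] / 2 = (6, -9, -3).
Expanding (0, 0, 1) (x) (2, -2, 1) (x) (6, -9, -3) reproduces all 27 entries of T, so T = (0, 0, 1) (x) (2, -2, 1) (x) (6, -9, -3) and rank(T) ≤ 1.
Equivalently every frontal slice T[:,:,k] is c[k] times the rank-1 matrix (0, 0, 1) (x) (2, -2, 1). So T has rank 1 (it is nonzero).

Yes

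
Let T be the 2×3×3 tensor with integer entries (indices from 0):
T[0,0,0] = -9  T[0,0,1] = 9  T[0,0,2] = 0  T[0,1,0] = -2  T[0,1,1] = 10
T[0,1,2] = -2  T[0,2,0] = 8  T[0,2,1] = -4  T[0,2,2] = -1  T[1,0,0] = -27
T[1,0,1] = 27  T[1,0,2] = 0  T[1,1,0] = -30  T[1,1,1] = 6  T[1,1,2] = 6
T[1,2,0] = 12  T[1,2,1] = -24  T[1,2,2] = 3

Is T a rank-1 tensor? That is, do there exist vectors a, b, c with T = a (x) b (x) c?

No

The mode-1 unfolding of T (rows indexed by i, columns by (j,k) = (0,0), (0,1), (0,2), (1,0), (1,1), (1,2), (2,0), (2,1), (2,2)) is [[-9, 9, 0, -2, 10, -2, 8, -4, -1], [-27, 27, 0, -30, 6, 6, 12, -24, 3]].
There the 2×2 minor on rows i ∈ {0, 1}, columns (j,k) ∈ {(0,0), (1,0)} is det [[-9, -2], [-27, -30]] = 216 ≠ 0, so this unfolding has rank ≥ 2; CP rank is at least every unfolding rank, so rank(T) ≥ 2.
In particular rank(T) ≥ 2 > 1, so T is not rank-1.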